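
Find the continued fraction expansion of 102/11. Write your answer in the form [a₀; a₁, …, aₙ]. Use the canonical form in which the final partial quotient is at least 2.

⌊102/11⌋ = 9, remainder 3
⌊11/3⌋ = 3, remainder 2
⌊3/2⌋ = 1, remainder 1
⌊2/1⌋ = 2, remainder 0

[9; 3, 1, 2]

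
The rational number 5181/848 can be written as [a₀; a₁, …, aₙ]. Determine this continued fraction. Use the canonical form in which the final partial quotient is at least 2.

5181 = 6·848 + 93, so a_0 = 6
848 = 9·93 + 11, so a_1 = 9
93 = 8·11 + 5, so a_2 = 8
11 = 2·5 + 1, so a_3 = 2
5 = 5·1 + 0, so a_4 = 5

[6; 9, 8, 2, 5]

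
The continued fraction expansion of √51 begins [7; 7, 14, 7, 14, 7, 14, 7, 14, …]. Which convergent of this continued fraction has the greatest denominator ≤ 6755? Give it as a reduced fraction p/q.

List convergents until the denominator exceeds the bound:
a_0 = 7: 7/1  (≤ bound)
a_1 = 7: 50/7  (≤ bound)
a_2 = 14: 707/99  (≤ bound)
a_3 = 7: 4999/700  (≤ bound)
a_4 = 14: 70693/9899  (> 6755, stop)

4999/700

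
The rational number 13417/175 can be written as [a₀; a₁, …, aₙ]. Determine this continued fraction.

Repeatedly divide and take the remainder:
13417 ÷ 175 → quotient 76, remainder 117
175 ÷ 117 → quotient 1, remainder 58
117 ÷ 58 → quotient 2, remainder 1
58 ÷ 1 → quotient 58, remainder 0

[76; 1, 2, 58]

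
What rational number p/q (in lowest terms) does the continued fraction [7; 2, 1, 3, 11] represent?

913/124

a_0 = 7: 7/1
a_1 = 2: 15/2
a_2 = 1: 22/3
a_3 = 3: 81/11
a_4 = 11: 913/124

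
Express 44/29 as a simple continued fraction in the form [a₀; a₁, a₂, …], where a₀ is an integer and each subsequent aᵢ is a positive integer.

Apply division with remainder until the remainder is 0:
44 = 1·29 + 15, so a_0 = 1
29 = 1·15 + 14, so a_1 = 1
15 = 1·14 + 1, so a_2 = 1
14 = 14·1 + 0, so a_3 = 14

[1; 1, 1, 14]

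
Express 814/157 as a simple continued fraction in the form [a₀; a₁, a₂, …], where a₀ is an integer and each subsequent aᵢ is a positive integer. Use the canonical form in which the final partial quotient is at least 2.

814 ÷ 157 → quotient 5, remainder 29
157 ÷ 29 → quotient 5, remainder 12
29 ÷ 12 → quotient 2, remainder 5
12 ÷ 5 → quotient 2, remainder 2
5 ÷ 2 → quotient 2, remainder 1
2 ÷ 1 → quotient 2, remainder 0

[5; 5, 2, 2, 2, 2]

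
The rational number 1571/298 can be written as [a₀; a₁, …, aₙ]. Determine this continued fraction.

[5; 3, 1, 2, 8, 1, 2]

⌊1571/298⌋ = 5, remainder 81
⌊298/81⌋ = 3, remainder 55
⌊81/55⌋ = 1, remainder 26
⌊55/26⌋ = 2, remainder 3
⌊26/3⌋ = 8, remainder 2
⌊3/2⌋ = 1, remainder 1
⌊2/1⌋ = 2, remainder 0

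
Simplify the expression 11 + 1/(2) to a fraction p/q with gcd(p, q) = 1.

a_0 = 11: 11/1
a_1 = 2: 23/2

23/2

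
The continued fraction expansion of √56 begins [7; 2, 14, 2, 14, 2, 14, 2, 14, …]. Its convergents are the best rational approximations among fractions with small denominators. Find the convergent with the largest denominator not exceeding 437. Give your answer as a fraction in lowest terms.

449/60

List convergents until the denominator exceeds the bound:
a_0 = 7: 7/1  (≤ bound)
a_1 = 2: 15/2  (≤ bound)
a_2 = 14: 217/29  (≤ bound)
a_3 = 2: 449/60  (≤ bound)
a_4 = 14: 6503/869  (> 437, stop)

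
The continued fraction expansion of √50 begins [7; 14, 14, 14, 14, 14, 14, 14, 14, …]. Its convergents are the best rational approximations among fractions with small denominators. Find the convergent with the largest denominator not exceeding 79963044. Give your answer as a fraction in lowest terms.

54608393/7722793

a_0 = 7: 7/1  (≤ bound)
a_1 = 14: 99/14  (≤ bound)
a_2 = 14: 1393/197  (≤ bound)
a_3 = 14: 19601/2772  (≤ bound)
a_4 = 14: 275807/39005  (≤ bound)
a_5 = 14: 3880899/548842  (≤ bound)
a_6 = 14: 54608393/7722793  (≤ bound)
a_7 = 14: 768398401/108667944  (> 79963044, stop)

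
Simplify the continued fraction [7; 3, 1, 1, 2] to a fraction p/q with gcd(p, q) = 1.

131/18

a_0 = 7: 7/1
a_1 = 3: 22/3
a_2 = 1: 29/4
a_3 = 1: 51/7
a_4 = 2: 131/18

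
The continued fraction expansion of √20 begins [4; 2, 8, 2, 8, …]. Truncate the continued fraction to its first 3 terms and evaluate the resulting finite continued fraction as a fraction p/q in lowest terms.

76/17

a_0 = 4: 4/1
a_1 = 2: 9/2
a_2 = 8: 76/17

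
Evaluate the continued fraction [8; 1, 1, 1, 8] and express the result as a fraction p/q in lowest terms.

Use the convergent recurrence hₖ = aₖ·hₖ₋₁ + hₖ₋₂ (and likewise for the denominators kₖ):
a_0 = 8: 8/1
a_1 = 1: 9/1
a_2 = 1: 17/2
a_3 = 1: 26/3
a_4 = 8: 225/26

225/26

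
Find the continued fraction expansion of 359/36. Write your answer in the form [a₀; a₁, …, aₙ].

359 = 9·36 + 35, so a_0 = 9
36 = 1·35 + 1, so a_1 = 1
35 = 35·1 + 0, so a_2 = 35

[9; 1, 35]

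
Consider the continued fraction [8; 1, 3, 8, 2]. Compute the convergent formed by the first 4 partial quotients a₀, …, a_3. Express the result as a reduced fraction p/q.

289/33

Compute successive convergents:
a_0 = 8: 8/1
a_1 = 1: 9/1
a_2 = 3: 35/4
a_3 = 8: 289/33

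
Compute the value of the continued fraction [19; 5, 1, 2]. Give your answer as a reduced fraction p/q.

Start with 2.
1 + 1/(2/1) = 1 + 1/2 = 3/2
5 + 1/(3/2) = 5 + 2/3 = 17/3
19 + 1/(17/3) = 19 + 3/17 = 326/17

326/17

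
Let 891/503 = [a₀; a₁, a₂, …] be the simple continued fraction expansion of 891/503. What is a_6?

14

Repeatedly divide and take the remainder:
891 = 1·503 + 388, so a_0 = 1
503 = 1·388 + 115, so a_1 = 1
388 = 3·115 + 43, so a_2 = 3
115 = 2·43 + 29, so a_3 = 2
43 = 1·29 + 14, so a_4 = 1
29 = 2·14 + 1, so a_5 = 2
14 = 14·1 + 0, so a_6 = 14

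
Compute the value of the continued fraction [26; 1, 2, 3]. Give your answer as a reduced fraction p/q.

Use the convergent recurrence hₖ = aₖ·hₖ₋₁ + hₖ₋₂ (and likewise for the denominators kₖ):
a_0 = 26: 26/1
a_1 = 1: 27/1
a_2 = 2: 80/3
a_3 = 3: 267/10

267/10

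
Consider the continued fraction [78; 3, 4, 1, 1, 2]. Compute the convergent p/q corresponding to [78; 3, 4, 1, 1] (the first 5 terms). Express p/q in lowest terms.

2271/29

Start with 1.
1 + 1/(1/1) = 1 + 1/1 = 2/1
4 + 1/(2/1) = 4 + 1/2 = 9/2
3 + 1/(9/2) = 3 + 2/9 = 29/9
78 + 1/(29/9) = 78 + 9/29 = 2271/29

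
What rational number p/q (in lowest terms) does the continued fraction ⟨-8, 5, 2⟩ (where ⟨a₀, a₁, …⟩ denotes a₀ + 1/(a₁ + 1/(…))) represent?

Start with 2.
5 + 1/(2/1) = 5 + 1/2 = 11/2
-8 + 1/(11/2) = -8 + 2/11 = -86/11

-86/11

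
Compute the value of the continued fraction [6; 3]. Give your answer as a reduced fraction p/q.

19/3

Collapse the nested fraction from the inside out:
Start with 3.
6 + 1/(3/1) = 6 + 1/3 = 19/3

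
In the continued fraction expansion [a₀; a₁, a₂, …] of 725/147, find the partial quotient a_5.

Repeatedly divide and take the remainder:
⌊725/147⌋ = 4, remainder 137
⌊147/137⌋ = 1, remainder 10
⌊137/10⌋ = 13, remainder 7
⌊10/7⌋ = 1, remainder 3
⌊7/3⌋ = 2, remainder 1
⌊3/1⌋ = 3, remainder 0

3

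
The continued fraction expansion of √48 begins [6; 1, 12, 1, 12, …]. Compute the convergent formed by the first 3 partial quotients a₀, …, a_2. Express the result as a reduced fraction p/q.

a_0 = 6: 6/1
a_1 = 1: 7/1
a_2 = 12: 90/13

90/13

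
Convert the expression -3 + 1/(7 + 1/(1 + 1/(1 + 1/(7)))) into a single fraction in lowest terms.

-324/113

a_0 = -3: -3/1
a_1 = 7: -20/7
a_2 = 1: -23/8
a_3 = 1: -43/15
a_4 = 7: -324/113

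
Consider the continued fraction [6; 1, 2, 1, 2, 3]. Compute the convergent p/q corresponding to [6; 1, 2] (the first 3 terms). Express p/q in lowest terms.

20/3

Start with 2.
1 + 1/(2/1) = 1 + 1/2 = 3/2
6 + 1/(3/2) = 6 + 2/3 = 20/3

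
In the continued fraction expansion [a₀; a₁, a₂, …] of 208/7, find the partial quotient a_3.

2

208 = 29·7 + 5, so a_0 = 29
7 = 1·5 + 2, so a_1 = 1
5 = 2·2 + 1, so a_2 = 2
2 = 2·1 + 0, so a_3 = 2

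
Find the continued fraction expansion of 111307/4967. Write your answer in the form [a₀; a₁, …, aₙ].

Apply division with remainder until the remainder is 0:
111307 = 22·4967 + 2033, so a_0 = 22
4967 = 2·2033 + 901, so a_1 = 2
2033 = 2·901 + 231, so a_2 = 2
901 = 3·231 + 208, so a_3 = 3
231 = 1·208 + 23, so a_4 = 1
208 = 9·23 + 1, so a_5 = 9
23 = 23·1 + 0, so a_6 = 23

[22; 2, 2, 3, 1, 9, 23]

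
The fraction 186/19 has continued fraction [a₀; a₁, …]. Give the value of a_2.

Run the Euclidean algorithm, recording each quotient:
⌊186/19⌋ = 9, remainder 15
⌊19/15⌋ = 1, remainder 4
⌊15/4⌋ = 3, remainder 3

3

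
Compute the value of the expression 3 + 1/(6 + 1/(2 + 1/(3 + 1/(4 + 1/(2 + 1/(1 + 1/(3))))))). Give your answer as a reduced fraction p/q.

7267/2303

Use the convergent recurrence hₖ = aₖ·hₖ₋₁ + hₖ₋₂ (and likewise for the denominators kₖ):
a_0 = 3: 3/1
a_1 = 6: 19/6
a_2 = 2: 41/13
a_3 = 3: 142/45
a_4 = 4: 609/193
a_5 = 2: 1360/431
a_6 = 1: 1969/624
a_7 = 3: 7267/2303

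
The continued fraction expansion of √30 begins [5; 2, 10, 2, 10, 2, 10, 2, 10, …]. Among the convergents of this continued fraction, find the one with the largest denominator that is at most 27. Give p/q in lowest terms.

115/21

List convergents until the denominator exceeds the bound:
a_0 = 5: 5/1  (≤ bound)
a_1 = 2: 11/2  (≤ bound)
a_2 = 10: 115/21  (≤ bound)
a_3 = 2: 241/44  (> 27, stop)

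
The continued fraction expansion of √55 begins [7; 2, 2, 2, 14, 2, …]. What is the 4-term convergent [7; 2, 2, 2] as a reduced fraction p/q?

Start with 2.
2 + 1/(2/1) = 2 + 1/2 = 5/2
2 + 1/(5/2) = 2 + 2/5 = 12/5
7 + 1/(12/5) = 7 + 5/12 = 89/12

89/12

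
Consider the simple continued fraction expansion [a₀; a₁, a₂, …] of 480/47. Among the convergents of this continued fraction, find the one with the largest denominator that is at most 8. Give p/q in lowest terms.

51/5

a_0 = 10: 10/1  (≤ bound)
a_1 = 4: 41/4  (≤ bound)
a_2 = 1: 51/5  (≤ bound)
a_3 = 2: 143/14  (> 8, stop)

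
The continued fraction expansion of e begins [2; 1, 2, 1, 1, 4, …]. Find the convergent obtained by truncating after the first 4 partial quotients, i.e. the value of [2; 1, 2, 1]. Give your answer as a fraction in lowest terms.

Start with 1.
2 + 1/(1/1) = 2 + 1/1 = 3/1
1 + 1/(3/1) = 1 + 1/3 = 4/3
2 + 1/(4/3) = 2 + 3/4 = 11/4

11/4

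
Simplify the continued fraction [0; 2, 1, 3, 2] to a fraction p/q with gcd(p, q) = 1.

a_0 = 0: 0/1
a_1 = 2: 1/2
a_2 = 1: 1/3
a_3 = 3: 4/11
a_4 = 2: 9/25

9/25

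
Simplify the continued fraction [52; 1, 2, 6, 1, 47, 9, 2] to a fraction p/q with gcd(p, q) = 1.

Start with 2.
9 + 1/(2/1) = 9 + 1/2 = 19/2
47 + 1/(19/2) = 47 + 2/19 = 895/19
1 + 1/(895/19) = 1 + 19/895 = 914/895
6 + 1/(914/895) = 6 + 895/914 = 6379/914
2 + 1/(6379/914) = 2 + 914/6379 = 13672/6379
1 + 1/(13672/6379) = 1 + 6379/13672 = 20051/13672
52 + 1/(20051/13672) = 52 + 13672/20051 = 1056324/20051

1056324/20051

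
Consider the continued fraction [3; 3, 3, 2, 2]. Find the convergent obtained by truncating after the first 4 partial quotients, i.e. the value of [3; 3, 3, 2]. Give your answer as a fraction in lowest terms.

a_0 = 3: 3/1
a_1 = 3: 10/3
a_2 = 3: 33/10
a_3 = 2: 76/23

76/23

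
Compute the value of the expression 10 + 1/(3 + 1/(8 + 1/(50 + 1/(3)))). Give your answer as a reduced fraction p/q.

Use the convergent recurrence hₖ = aₖ·hₖ₋₁ + hₖ₋₂ (and likewise for the denominators kₖ):
a_0 = 10: 10/1
a_1 = 3: 31/3
a_2 = 8: 258/25
a_3 = 50: 12931/1253
a_4 = 3: 39051/3784

39051/3784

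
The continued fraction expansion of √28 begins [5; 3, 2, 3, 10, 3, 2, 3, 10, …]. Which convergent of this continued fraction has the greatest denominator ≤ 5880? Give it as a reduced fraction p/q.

List convergents until the denominator exceeds the bound:
a_0 = 5: 5/1  (≤ bound)
a_1 = 3: 16/3  (≤ bound)
a_2 = 2: 37/7  (≤ bound)
a_3 = 3: 127/24  (≤ bound)
a_4 = 10: 1307/247  (≤ bound)
a_5 = 3: 4048/765  (≤ bound)
a_6 = 2: 9403/1777  (≤ bound)
a_7 = 3: 32257/6096  (> 5880, stop)

9403/1777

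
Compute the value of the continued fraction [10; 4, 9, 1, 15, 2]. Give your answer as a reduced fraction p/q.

13778/1345

a_0 = 10: 10/1
a_1 = 4: 41/4
a_2 = 9: 379/37
a_3 = 1: 420/41
a_4 = 15: 6679/652
a_5 = 2: 13778/1345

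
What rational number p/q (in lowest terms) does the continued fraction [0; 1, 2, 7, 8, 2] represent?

259/380

Start with 2.
8 + 1/(2/1) = 8 + 1/2 = 17/2
7 + 1/(17/2) = 7 + 2/17 = 121/17
2 + 1/(121/17) = 2 + 17/121 = 259/121
1 + 1/(259/121) = 1 + 121/259 = 380/259
0 + 1/(380/259) = 0 + 259/380 = 259/380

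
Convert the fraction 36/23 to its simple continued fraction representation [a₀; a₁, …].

[1; 1, 1, 3, 3]

⌊36/23⌋ = 1, remainder 13
⌊23/13⌋ = 1, remainder 10
⌊13/10⌋ = 1, remainder 3
⌊10/3⌋ = 3, remainder 1
⌊3/1⌋ = 3, remainder 0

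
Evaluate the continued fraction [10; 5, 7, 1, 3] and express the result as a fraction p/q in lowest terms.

Work from the innermost term outward:
Start with 3.
1 + 1/(3/1) = 1 + 1/3 = 4/3
7 + 1/(4/3) = 7 + 3/4 = 31/4
5 + 1/(31/4) = 5 + 4/31 = 159/31
10 + 1/(159/31) = 10 + 31/159 = 1621/159

1621/159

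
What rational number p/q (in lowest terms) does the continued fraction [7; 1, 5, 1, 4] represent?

Start with 4.
1 + 1/(4/1) = 1 + 1/4 = 5/4
5 + 1/(5/4) = 5 + 4/5 = 29/5
1 + 1/(29/5) = 1 + 5/29 = 34/29
7 + 1/(34/29) = 7 + 29/34 = 267/34

267/34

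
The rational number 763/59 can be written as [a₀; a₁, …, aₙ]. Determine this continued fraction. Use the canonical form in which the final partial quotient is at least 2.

[12; 1, 13, 1, 3]

Repeatedly divide and take the remainder:
⌊763/59⌋ = 12, remainder 55
⌊59/55⌋ = 1, remainder 4
⌊55/4⌋ = 13, remainder 3
⌊4/3⌋ = 1, remainder 1
⌊3/1⌋ = 3, remainder 0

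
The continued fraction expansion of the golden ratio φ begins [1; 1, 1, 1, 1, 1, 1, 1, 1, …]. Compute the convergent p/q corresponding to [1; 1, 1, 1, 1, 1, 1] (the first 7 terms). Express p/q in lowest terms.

21/13

Start with 1.
1 + 1/(1/1) = 1 + 1/1 = 2/1
1 + 1/(2/1) = 1 + 1/2 = 3/2
1 + 1/(3/2) = 1 + 2/3 = 5/3
1 + 1/(5/3) = 1 + 3/5 = 8/5
1 + 1/(8/5) = 1 + 5/8 = 13/8
1 + 1/(13/8) = 1 + 8/13 = 21/13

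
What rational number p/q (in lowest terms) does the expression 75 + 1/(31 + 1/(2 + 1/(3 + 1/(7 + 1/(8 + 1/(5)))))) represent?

Work from the innermost term outward:
Start with 5.
8 + 1/(5/1) = 8 + 1/5 = 41/5
7 + 1/(41/5) = 7 + 5/41 = 292/41
3 + 1/(292/41) = 3 + 41/292 = 917/292
2 + 1/(917/292) = 2 + 292/917 = 2126/917
31 + 1/(2126/917) = 31 + 917/2126 = 66823/2126
75 + 1/(66823/2126) = 75 + 2126/66823 = 5013851/66823

5013851/66823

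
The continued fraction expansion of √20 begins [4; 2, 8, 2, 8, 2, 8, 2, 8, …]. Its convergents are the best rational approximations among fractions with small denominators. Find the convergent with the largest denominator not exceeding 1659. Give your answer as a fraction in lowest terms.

a_0 = 4: 4/1  (≤ bound)
a_1 = 2: 9/2  (≤ bound)
a_2 = 8: 76/17  (≤ bound)
a_3 = 2: 161/36  (≤ bound)
a_4 = 8: 1364/305  (≤ bound)
a_5 = 2: 2889/646  (≤ bound)
a_6 = 8: 24476/5473  (> 1659, stop)

2889/646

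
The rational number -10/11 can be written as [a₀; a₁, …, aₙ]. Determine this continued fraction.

[-1; 11]

Repeatedly divide and take the remainder:
⌊-10/11⌋ = -1, remainder 1
⌊11/1⌋ = 11, remainder 0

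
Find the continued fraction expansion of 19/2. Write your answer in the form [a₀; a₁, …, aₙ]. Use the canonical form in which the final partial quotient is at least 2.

⌊19/2⌋ = 9, remainder 1
⌊2/1⌋ = 2, remainder 0

[9; 2]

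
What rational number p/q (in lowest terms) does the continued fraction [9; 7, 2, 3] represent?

Compute successive convergents:
a_0 = 9: 9/1
a_1 = 7: 64/7
a_2 = 2: 137/15
a_3 = 3: 475/52

475/52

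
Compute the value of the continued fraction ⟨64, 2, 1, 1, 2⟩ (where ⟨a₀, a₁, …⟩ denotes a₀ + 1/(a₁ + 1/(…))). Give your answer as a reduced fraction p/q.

Compute successive convergents:
a_0 = 64: 64/1
a_1 = 2: 129/2
a_2 = 1: 193/3
a_3 = 1: 322/5
a_4 = 2: 837/13

837/13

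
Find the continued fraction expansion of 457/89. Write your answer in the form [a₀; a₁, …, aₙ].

[5; 7, 2, 2, 2]

Repeatedly divide and take the remainder:
457 = 5·89 + 12, so a_0 = 5
89 = 7·12 + 5, so a_1 = 7
12 = 2·5 + 2, so a_2 = 2
5 = 2·2 + 1, so a_3 = 2
2 = 2·1 + 0, so a_4 = 2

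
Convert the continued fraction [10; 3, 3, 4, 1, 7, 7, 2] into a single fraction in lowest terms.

Starting at the tail and folding back:
Start with 2.
7 + 1/(2/1) = 7 + 1/2 = 15/2
7 + 1/(15/2) = 7 + 2/15 = 107/15
1 + 1/(107/15) = 1 + 15/107 = 122/107
4 + 1/(122/107) = 4 + 107/122 = 595/122
3 + 1/(595/122) = 3 + 122/595 = 1907/595
3 + 1/(1907/595) = 3 + 595/1907 = 6316/1907
10 + 1/(6316/1907) = 10 + 1907/6316 = 65067/6316

65067/6316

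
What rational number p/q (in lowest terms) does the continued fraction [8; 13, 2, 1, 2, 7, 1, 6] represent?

49781/6165

Start with 6.
1 + 1/(6/1) = 1 + 1/6 = 7/6
7 + 1/(7/6) = 7 + 6/7 = 55/7
2 + 1/(55/7) = 2 + 7/55 = 117/55
1 + 1/(117/55) = 1 + 55/117 = 172/117
2 + 1/(172/117) = 2 + 117/172 = 461/172
13 + 1/(461/172) = 13 + 172/461 = 6165/461
8 + 1/(6165/461) = 8 + 461/6165 = 49781/6165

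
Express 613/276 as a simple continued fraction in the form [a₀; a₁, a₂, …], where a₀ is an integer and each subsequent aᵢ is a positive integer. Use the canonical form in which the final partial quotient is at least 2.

[2; 4, 1, 1, 9, 1, 2]

613 ÷ 276 → quotient 2, remainder 61
276 ÷ 61 → quotient 4, remainder 32
61 ÷ 32 → quotient 1, remainder 29
32 ÷ 29 → quotient 1, remainder 3
29 ÷ 3 → quotient 9, remainder 2
3 ÷ 2 → quotient 1, remainder 1
2 ÷ 1 → quotient 2, remainder 0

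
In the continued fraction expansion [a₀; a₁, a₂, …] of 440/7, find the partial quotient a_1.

Apply division with remainder until the remainder is 0:
⌊440/7⌋ = 62, remainder 6
⌊7/6⌋ = 1, remainder 1

1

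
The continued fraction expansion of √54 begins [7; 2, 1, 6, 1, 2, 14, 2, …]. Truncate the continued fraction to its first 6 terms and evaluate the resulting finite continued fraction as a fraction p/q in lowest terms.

Work from the innermost term outward:
Start with 2.
1 + 1/(2/1) = 1 + 1/2 = 3/2
6 + 1/(3/2) = 6 + 2/3 = 20/3
1 + 1/(20/3) = 1 + 3/20 = 23/20
2 + 1/(23/20) = 2 + 20/23 = 66/23
7 + 1/(66/23) = 7 + 23/66 = 485/66

485/66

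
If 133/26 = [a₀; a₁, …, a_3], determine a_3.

2

133 = 5·26 + 3, so a_0 = 5
26 = 8·3 + 2, so a_1 = 8
3 = 1·2 + 1, so a_2 = 1
2 = 2·1 + 0, so a_3 = 2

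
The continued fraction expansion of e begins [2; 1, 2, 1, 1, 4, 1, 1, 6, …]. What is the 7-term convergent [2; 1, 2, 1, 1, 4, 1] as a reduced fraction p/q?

a_0 = 2: 2/1
a_1 = 1: 3/1
a_2 = 2: 8/3
a_3 = 1: 11/4
a_4 = 1: 19/7
a_5 = 4: 87/32
a_6 = 1: 106/39

106/39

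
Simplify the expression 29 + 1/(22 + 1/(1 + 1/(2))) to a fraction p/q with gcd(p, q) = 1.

Start with 2.
1 + 1/(2/1) = 1 + 1/2 = 3/2
22 + 1/(3/2) = 22 + 2/3 = 68/3
29 + 1/(68/3) = 29 + 3/68 = 1975/68

1975/68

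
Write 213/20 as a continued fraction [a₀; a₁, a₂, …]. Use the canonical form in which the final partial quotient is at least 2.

213 ÷ 20 → quotient 10, remainder 13
20 ÷ 13 → quotient 1, remainder 7
13 ÷ 7 → quotient 1, remainder 6
7 ÷ 6 → quotient 1, remainder 1
6 ÷ 1 → quotient 6, remainder 0

[10; 1, 1, 1, 6]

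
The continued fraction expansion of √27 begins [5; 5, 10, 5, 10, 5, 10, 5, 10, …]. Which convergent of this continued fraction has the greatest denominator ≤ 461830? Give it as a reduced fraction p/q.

716035/137801

List convergents until the denominator exceeds the bound:
a_0 = 5: 5/1  (≤ bound)
a_1 = 5: 26/5  (≤ bound)
a_2 = 10: 265/51  (≤ bound)
a_3 = 5: 1351/260  (≤ bound)
a_4 = 10: 13775/2651  (≤ bound)
a_5 = 5: 70226/13515  (≤ bound)
a_6 = 10: 716035/137801  (≤ bound)
a_7 = 5: 3650401/702520  (> 461830, stop)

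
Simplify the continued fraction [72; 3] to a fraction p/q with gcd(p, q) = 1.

217/3

a_0 = 72: 72/1
a_1 = 3: 217/3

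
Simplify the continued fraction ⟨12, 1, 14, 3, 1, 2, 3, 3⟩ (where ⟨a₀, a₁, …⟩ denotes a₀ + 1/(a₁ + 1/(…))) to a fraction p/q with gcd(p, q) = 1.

24097/1863

a_0 = 12: 12/1
a_1 = 1: 13/1
a_2 = 14: 194/15
a_3 = 3: 595/46
a_4 = 1: 789/61
a_5 = 2: 2173/168
a_6 = 3: 7308/565
a_7 = 3: 24097/1863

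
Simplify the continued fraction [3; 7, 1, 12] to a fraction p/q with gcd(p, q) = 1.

322/103

Compute successive convergents:
a_0 = 3: 3/1
a_1 = 7: 22/7
a_2 = 1: 25/8
a_3 = 12: 322/103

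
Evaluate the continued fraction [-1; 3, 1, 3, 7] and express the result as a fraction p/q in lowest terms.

Build up convergents one term at a time:
a_0 = -1: -1/1
a_1 = 3: -2/3
a_2 = 1: -3/4
a_3 = 3: -11/15
a_4 = 7: -80/109

-80/109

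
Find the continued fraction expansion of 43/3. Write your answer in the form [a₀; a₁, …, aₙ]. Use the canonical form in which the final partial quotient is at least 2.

[14; 3]

Apply division with remainder until the remainder is 0:
43 ÷ 3 → quotient 14, remainder 1
3 ÷ 1 → quotient 3, remainder 0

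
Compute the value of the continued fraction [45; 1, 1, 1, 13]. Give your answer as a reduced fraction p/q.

a_0 = 45: 45/1
a_1 = 1: 46/1
a_2 = 1: 91/2
a_3 = 1: 137/3
a_4 = 13: 1872/41

1872/41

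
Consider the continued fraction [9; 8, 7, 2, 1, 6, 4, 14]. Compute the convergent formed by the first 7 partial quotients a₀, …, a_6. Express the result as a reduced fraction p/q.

a_0 = 9: 9/1
a_1 = 8: 73/8
a_2 = 7: 520/57
a_3 = 2: 1113/122
a_4 = 1: 1633/179
a_5 = 6: 10911/1196
a_6 = 4: 45277/4963

45277/4963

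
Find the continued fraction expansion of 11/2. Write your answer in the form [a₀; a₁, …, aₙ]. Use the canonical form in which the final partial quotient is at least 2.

[5; 2]

11 = 5·2 + 1, so a_0 = 5
2 = 2·1 + 0, so a_1 = 2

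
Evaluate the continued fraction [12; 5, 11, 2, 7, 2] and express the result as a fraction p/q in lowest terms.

Start with 2.
7 + 1/(2/1) = 7 + 1/2 = 15/2
2 + 1/(15/2) = 2 + 2/15 = 32/15
11 + 1/(32/15) = 11 + 15/32 = 367/32
5 + 1/(367/32) = 5 + 32/367 = 1867/367
12 + 1/(1867/367) = 12 + 367/1867 = 22771/1867

22771/1867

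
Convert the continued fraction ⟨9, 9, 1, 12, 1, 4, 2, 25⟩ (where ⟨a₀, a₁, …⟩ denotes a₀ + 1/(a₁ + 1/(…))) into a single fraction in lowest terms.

349559/38410

a_0 = 9: 9/1
a_1 = 9: 82/9
a_2 = 1: 91/10
a_3 = 12: 1174/129
a_4 = 1: 1265/139
a_5 = 4: 6234/685
a_6 = 2: 13733/1509
a_7 = 25: 349559/38410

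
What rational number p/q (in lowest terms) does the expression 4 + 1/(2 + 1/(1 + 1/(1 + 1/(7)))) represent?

167/38

Starting at the tail and folding back:
Start with 7.
1 + 1/(7/1) = 1 + 1/7 = 8/7
1 + 1/(8/7) = 1 + 7/8 = 15/8
2 + 1/(15/8) = 2 + 8/15 = 38/15
4 + 1/(38/15) = 4 + 15/38 = 167/38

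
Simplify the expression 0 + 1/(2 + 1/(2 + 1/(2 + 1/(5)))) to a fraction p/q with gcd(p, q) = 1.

Work from the innermost term outward:
Start with 5.
2 + 1/(5/1) = 2 + 1/5 = 11/5
2 + 1/(11/5) = 2 + 5/11 = 27/11
2 + 1/(27/11) = 2 + 11/27 = 65/27
0 + 1/(65/27) = 0 + 27/65 = 27/65

27/65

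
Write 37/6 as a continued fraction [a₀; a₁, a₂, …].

[6; 6]

37 ÷ 6 → quotient 6, remainder 1
6 ÷ 1 → quotient 6, remainder 0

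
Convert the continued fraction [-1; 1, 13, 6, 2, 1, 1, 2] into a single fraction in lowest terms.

Start with 2.
1 + 1/(2/1) = 1 + 1/2 = 3/2
1 + 1/(3/2) = 1 + 2/3 = 5/3
2 + 1/(5/3) = 2 + 3/5 = 13/5
6 + 1/(13/5) = 6 + 5/13 = 83/13
13 + 1/(83/13) = 13 + 13/83 = 1092/83
1 + 1/(1092/83) = 1 + 83/1092 = 1175/1092
-1 + 1/(1175/1092) = -1 + 1092/1175 = -83/1175

-83/1175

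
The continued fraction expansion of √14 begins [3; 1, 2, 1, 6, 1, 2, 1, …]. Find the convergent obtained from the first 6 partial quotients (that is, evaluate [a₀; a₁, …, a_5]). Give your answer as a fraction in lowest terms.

Start with 1.
6 + 1/(1/1) = 6 + 1/1 = 7/1
1 + 1/(7/1) = 1 + 1/7 = 8/7
2 + 1/(8/7) = 2 + 7/8 = 23/8
1 + 1/(23/8) = 1 + 8/23 = 31/23
3 + 1/(31/23) = 3 + 23/31 = 116/31

116/31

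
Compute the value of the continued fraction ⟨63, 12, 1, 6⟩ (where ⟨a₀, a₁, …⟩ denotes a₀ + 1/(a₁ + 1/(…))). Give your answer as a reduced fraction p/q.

a_0 = 63: 63/1
a_1 = 12: 757/12
a_2 = 1: 820/13
a_3 = 6: 5677/90

5677/90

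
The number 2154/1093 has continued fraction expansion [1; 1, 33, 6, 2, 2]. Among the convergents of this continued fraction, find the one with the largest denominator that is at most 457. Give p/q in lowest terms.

a_0 = 1: 1/1  (≤ bound)
a_1 = 1: 2/1  (≤ bound)
a_2 = 33: 67/34  (≤ bound)
a_3 = 6: 404/205  (≤ bound)
a_4 = 2: 875/444  (≤ bound)
a_5 = 2: 2154/1093  (> 457, stop)

875/444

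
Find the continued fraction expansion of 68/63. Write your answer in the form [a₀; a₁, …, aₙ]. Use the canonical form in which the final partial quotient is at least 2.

Run the Euclidean algorithm, recording each quotient:
⌊68/63⌋ = 1, remainder 5
⌊63/5⌋ = 12, remainder 3
⌊5/3⌋ = 1, remainder 2
⌊3/2⌋ = 1, remainder 1
⌊2/1⌋ = 2, remainder 0

[1; 12, 1, 1, 2]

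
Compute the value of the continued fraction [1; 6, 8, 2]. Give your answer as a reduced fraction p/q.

a_0 = 1: 1/1
a_1 = 6: 7/6
a_2 = 8: 57/49
a_3 = 2: 121/104

121/104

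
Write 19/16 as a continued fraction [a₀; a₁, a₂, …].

[1; 5, 3]

Run the Euclidean algorithm, recording each quotient:
19 = 1·16 + 3, so a_0 = 1
16 = 5·3 + 1, so a_1 = 5
3 = 3·1 + 0, so a_2 = 3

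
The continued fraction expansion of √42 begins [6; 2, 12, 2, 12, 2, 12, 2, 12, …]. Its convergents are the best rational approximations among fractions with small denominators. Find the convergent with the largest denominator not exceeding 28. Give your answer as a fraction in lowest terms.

a_0 = 6: 6/1  (≤ bound)
a_1 = 2: 13/2  (≤ bound)
a_2 = 12: 162/25  (≤ bound)
a_3 = 2: 337/52  (> 28, stop)

162/25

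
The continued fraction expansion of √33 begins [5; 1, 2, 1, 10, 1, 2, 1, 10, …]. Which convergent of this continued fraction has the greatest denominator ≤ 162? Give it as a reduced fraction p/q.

787/137

a_0 = 5: 5/1  (≤ bound)
a_1 = 1: 6/1  (≤ bound)
a_2 = 2: 17/3  (≤ bound)
a_3 = 1: 23/4  (≤ bound)
a_4 = 10: 247/43  (≤ bound)
a_5 = 1: 270/47  (≤ bound)
a_6 = 2: 787/137  (≤ bound)
a_7 = 1: 1057/184  (> 162, stop)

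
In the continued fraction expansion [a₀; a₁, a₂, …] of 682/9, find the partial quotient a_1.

Run the Euclidean algorithm, recording each quotient:
682 ÷ 9 → quotient 75, remainder 7
9 ÷ 7 → quotient 1, remainder 2

1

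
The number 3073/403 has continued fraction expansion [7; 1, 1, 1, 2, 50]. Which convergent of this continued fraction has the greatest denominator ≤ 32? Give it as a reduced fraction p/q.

a_0 = 7: 7/1  (≤ bound)
a_1 = 1: 8/1  (≤ bound)
a_2 = 1: 15/2  (≤ bound)
a_3 = 1: 23/3  (≤ bound)
a_4 = 2: 61/8  (≤ bound)
a_5 = 50: 3073/403  (> 32, stop)

61/8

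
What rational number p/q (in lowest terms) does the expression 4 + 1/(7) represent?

Start with 7.
4 + 1/(7/1) = 4 + 1/7 = 29/7

29/7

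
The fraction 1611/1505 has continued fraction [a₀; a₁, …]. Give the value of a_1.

14

Run the Euclidean algorithm, recording each quotient:
1611 ÷ 1505 → quotient 1, remainder 106
1505 ÷ 106 → quotient 14, remainder 21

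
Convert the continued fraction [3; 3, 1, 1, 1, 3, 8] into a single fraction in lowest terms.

Starting at the tail and folding back:
Start with 8.
3 + 1/(8/1) = 3 + 1/8 = 25/8
1 + 1/(25/8) = 1 + 8/25 = 33/25
1 + 1/(33/25) = 1 + 25/33 = 58/33
1 + 1/(58/33) = 1 + 33/58 = 91/58
3 + 1/(91/58) = 3 + 58/91 = 331/91
3 + 1/(331/91) = 3 + 91/331 = 1084/331

1084/331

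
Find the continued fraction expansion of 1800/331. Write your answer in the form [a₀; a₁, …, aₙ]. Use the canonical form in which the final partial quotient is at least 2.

1800 ÷ 331 → quotient 5, remainder 145
331 ÷ 145 → quotient 2, remainder 41
145 ÷ 41 → quotient 3, remainder 22
41 ÷ 22 → quotient 1, remainder 19
22 ÷ 19 → quotient 1, remainder 3
19 ÷ 3 → quotient 6, remainder 1
3 ÷ 1 → quotient 3, remainder 0

[5; 2, 3, 1, 1, 6, 3]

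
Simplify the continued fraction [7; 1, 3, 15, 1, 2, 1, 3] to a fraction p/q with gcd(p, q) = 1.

7436/959

Start with 3.
1 + 1/(3/1) = 1 + 1/3 = 4/3
2 + 1/(4/3) = 2 + 3/4 = 11/4
1 + 1/(11/4) = 1 + 4/11 = 15/11
15 + 1/(15/11) = 15 + 11/15 = 236/15
3 + 1/(236/15) = 3 + 15/236 = 723/236
1 + 1/(723/236) = 1 + 236/723 = 959/723
7 + 1/(959/723) = 7 + 723/959 = 7436/959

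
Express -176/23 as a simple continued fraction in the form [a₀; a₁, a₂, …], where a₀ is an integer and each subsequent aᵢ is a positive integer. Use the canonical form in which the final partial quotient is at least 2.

[-8; 2, 1, 7]

Apply division with remainder until the remainder is 0:
-176 ÷ 23 → quotient -8, remainder 8
23 ÷ 8 → quotient 2, remainder 7
8 ÷ 7 → quotient 1, remainder 1
7 ÷ 1 → quotient 7, remainder 0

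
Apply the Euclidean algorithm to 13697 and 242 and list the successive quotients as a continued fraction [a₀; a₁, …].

⌊13697/242⌋ = 56, remainder 145
⌊242/145⌋ = 1, remainder 97
⌊145/97⌋ = 1, remainder 48
⌊97/48⌋ = 2, remainder 1
⌊48/1⌋ = 48, remainder 0

[56; 1, 1, 2, 48]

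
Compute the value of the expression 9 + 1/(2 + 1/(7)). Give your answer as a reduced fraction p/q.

Work from the innermost term outward:
Start with 7.
2 + 1/(7/1) = 2 + 1/7 = 15/7
9 + 1/(15/7) = 9 + 7/15 = 142/15

142/15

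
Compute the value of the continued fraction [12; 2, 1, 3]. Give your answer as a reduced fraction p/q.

Compute successive convergents:
a_0 = 12: 12/1
a_1 = 2: 25/2
a_2 = 1: 37/3
a_3 = 3: 136/11

136/11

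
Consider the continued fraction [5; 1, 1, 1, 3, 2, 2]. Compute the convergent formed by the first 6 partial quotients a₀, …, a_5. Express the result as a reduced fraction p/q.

141/25

Collapse the nested fraction from the inside out:
Start with 2.
3 + 1/(2/1) = 3 + 1/2 = 7/2
1 + 1/(7/2) = 1 + 2/7 = 9/7
1 + 1/(9/7) = 1 + 7/9 = 16/9
1 + 1/(16/9) = 1 + 9/16 = 25/16
5 + 1/(25/16) = 5 + 16/25 = 141/25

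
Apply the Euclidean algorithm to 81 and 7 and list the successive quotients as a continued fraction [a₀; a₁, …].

Run the Euclidean algorithm, recording each quotient:
81 ÷ 7 → quotient 11, remainder 4
7 ÷ 4 → quotient 1, remainder 3
4 ÷ 3 → quotient 1, remainder 1
3 ÷ 1 → quotient 3, remainder 0

[11; 1, 1, 3]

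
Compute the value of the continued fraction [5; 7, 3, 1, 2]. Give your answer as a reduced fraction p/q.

a_0 = 5: 5/1
a_1 = 7: 36/7
a_2 = 3: 113/22
a_3 = 1: 149/29
a_4 = 2: 411/80

411/80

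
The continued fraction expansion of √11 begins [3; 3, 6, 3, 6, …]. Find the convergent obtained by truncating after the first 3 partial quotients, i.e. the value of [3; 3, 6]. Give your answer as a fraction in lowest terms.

63/19

a_0 = 3: 3/1
a_1 = 3: 10/3
a_2 = 6: 63/19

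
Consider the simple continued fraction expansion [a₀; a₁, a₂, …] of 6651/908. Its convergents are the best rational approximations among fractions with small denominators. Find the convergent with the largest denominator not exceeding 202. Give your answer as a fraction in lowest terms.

1443/197

a_0 = 7: 7/1  (≤ bound)
a_1 = 3: 22/3  (≤ bound)
a_2 = 12: 271/37  (≤ bound)
a_3 = 1: 293/40  (≤ bound)
a_4 = 4: 1443/197  (≤ bound)
a_5 = 1: 1736/237  (> 202, stop)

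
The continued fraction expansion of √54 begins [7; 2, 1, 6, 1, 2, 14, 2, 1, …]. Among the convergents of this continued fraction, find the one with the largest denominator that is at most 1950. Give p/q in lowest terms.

6959/947

a_0 = 7: 7/1  (≤ bound)
a_1 = 2: 15/2  (≤ bound)
a_2 = 1: 22/3  (≤ bound)
a_3 = 6: 147/20  (≤ bound)
a_4 = 1: 169/23  (≤ bound)
a_5 = 2: 485/66  (≤ bound)
a_6 = 14: 6959/947  (≤ bound)
a_7 = 2: 14403/1960  (> 1950, stop)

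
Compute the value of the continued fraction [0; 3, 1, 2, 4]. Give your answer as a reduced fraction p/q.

a_0 = 0: 0/1
a_1 = 3: 1/3
a_2 = 1: 1/4
a_3 = 2: 3/11
a_4 = 4: 13/48

13/48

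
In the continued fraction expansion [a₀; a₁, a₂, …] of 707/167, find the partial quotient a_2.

707 = 4·167 + 39, so a_0 = 4
167 = 4·39 + 11, so a_1 = 4
39 = 3·11 + 6, so a_2 = 3

3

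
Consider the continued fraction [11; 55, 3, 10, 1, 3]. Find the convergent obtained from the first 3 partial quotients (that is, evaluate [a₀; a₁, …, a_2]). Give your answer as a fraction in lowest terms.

a_0 = 11: 11/1
a_1 = 55: 606/55
a_2 = 3: 1829/166

1829/166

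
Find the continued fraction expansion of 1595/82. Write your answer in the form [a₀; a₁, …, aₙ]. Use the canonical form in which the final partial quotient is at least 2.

[19; 2, 4, 1, 1, 1, 2]

1595 ÷ 82 → quotient 19, remainder 37
82 ÷ 37 → quotient 2, remainder 8
37 ÷ 8 → quotient 4, remainder 5
8 ÷ 5 → quotient 1, remainder 3
5 ÷ 3 → quotient 1, remainder 2
3 ÷ 2 → quotient 1, remainder 1
2 ÷ 1 → quotient 2, remainder 0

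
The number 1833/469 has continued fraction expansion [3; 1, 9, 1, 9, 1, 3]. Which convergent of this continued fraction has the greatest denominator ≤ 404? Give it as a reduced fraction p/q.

469/120

List convergents until the denominator exceeds the bound:
a_0 = 3: 3/1  (≤ bound)
a_1 = 1: 4/1  (≤ bound)
a_2 = 9: 39/10  (≤ bound)
a_3 = 1: 43/11  (≤ bound)
a_4 = 9: 426/109  (≤ bound)
a_5 = 1: 469/120  (≤ bound)
a_6 = 3: 1833/469  (> 404, stop)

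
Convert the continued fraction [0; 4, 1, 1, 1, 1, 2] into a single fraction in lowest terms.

a_0 = 0: 0/1
a_1 = 4: 1/4
a_2 = 1: 1/5
a_3 = 1: 2/9
a_4 = 1: 3/14
a_5 = 1: 5/23
a_6 = 2: 13/60

13/60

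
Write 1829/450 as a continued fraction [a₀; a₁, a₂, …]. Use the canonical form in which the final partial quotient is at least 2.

[4; 15, 1, 1, 14]

Repeatedly divide and take the remainder:
1829 ÷ 450 → quotient 4, remainder 29
450 ÷ 29 → quotient 15, remainder 15
29 ÷ 15 → quotient 1, remainder 14
15 ÷ 14 → quotient 1, remainder 1
14 ÷ 1 → quotient 14, remainder 0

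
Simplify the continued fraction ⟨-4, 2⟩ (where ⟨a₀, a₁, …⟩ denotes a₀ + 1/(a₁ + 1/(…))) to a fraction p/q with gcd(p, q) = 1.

Compute successive convergents:
a_0 = -4: -4/1
a_1 = 2: -7/2

-7/2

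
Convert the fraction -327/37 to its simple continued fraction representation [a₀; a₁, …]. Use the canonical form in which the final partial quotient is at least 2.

[-9; 6, 6]

⌊-327/37⌋ = -9, remainder 6
⌊37/6⌋ = 6, remainder 1
⌊6/1⌋ = 6, remainder 0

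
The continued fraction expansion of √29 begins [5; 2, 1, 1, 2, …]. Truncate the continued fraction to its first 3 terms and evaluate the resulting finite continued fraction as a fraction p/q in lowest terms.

16/3

a_0 = 5: 5/1
a_1 = 2: 11/2
a_2 = 1: 16/3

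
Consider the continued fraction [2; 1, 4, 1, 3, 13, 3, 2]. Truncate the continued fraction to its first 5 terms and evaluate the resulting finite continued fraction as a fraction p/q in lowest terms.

65/23

Start with 3.
1 + 1/(3/1) = 1 + 1/3 = 4/3
4 + 1/(4/3) = 4 + 3/4 = 19/4
1 + 1/(19/4) = 1 + 4/19 = 23/19
2 + 1/(23/19) = 2 + 19/23 = 65/23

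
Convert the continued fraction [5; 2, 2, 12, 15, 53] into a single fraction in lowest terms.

268091/49617

Build up convergents one term at a time:
a_0 = 5: 5/1
a_1 = 2: 11/2
a_2 = 2: 27/5
a_3 = 12: 335/62
a_4 = 15: 5052/935
a_5 = 53: 268091/49617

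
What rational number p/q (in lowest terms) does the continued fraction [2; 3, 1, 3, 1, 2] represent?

Build up convergents one term at a time:
a_0 = 2: 2/1
a_1 = 3: 7/3
a_2 = 1: 9/4
a_3 = 3: 34/15
a_4 = 1: 43/19
a_5 = 2: 120/53

120/53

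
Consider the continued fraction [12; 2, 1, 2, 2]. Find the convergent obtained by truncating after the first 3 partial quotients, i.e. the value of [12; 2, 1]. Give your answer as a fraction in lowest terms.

37/3

Build up convergents one term at a time:
a_0 = 12: 12/1
a_1 = 2: 25/2
a_2 = 1: 37/3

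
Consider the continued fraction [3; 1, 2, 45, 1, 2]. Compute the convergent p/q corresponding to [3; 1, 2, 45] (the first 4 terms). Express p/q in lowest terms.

499/136

Use the convergent recurrence hₖ = aₖ·hₖ₋₁ + hₖ₋₂ (and likewise for the denominators kₖ):
a_0 = 3: 3/1
a_1 = 1: 4/1
a_2 = 2: 11/3
a_3 = 45: 499/136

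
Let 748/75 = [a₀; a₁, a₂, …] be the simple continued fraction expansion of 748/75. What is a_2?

748 = 9·75 + 73, so a_0 = 9
75 = 1·73 + 2, so a_1 = 1
73 = 36·2 + 1, so a_2 = 36

36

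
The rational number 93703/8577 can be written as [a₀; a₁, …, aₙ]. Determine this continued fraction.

Run the Euclidean algorithm, recording each quotient:
⌊93703/8577⌋ = 10, remainder 7933
⌊8577/7933⌋ = 1, remainder 644
⌊7933/644⌋ = 12, remainder 205
⌊644/205⌋ = 3, remainder 29
⌊205/29⌋ = 7, remainder 2
⌊29/2⌋ = 14, remainder 1
⌊2/1⌋ = 2, remainder 0

[10; 1, 12, 3, 7, 14, 2]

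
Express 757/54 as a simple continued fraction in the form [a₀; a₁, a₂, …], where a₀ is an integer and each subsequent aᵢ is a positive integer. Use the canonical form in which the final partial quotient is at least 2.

[14; 54]

Apply division with remainder until the remainder is 0:
⌊757/54⌋ = 14, remainder 1
⌊54/1⌋ = 54, remainder 0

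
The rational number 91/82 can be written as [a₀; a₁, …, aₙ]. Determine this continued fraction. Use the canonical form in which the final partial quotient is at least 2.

[1; 9, 9]

Run the Euclidean algorithm, recording each quotient:
⌊91/82⌋ = 1, remainder 9
⌊82/9⌋ = 9, remainder 1
⌊9/1⌋ = 9, remainder 0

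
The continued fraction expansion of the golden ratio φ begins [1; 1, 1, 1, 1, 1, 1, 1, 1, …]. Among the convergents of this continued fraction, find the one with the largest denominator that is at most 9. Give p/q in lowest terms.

13/8

List convergents until the denominator exceeds the bound:
a_0 = 1: 1/1  (≤ bound)
a_1 = 1: 2/1  (≤ bound)
a_2 = 1: 3/2  (≤ bound)
a_3 = 1: 5/3  (≤ bound)
a_4 = 1: 8/5  (≤ bound)
a_5 = 1: 13/8  (≤ bound)
a_6 = 1: 21/13  (> 9, stop)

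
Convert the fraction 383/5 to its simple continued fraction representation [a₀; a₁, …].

[76; 1, 1, 2]

383 ÷ 5 → quotient 76, remainder 3
5 ÷ 3 → quotient 1, remainder 2
3 ÷ 2 → quotient 1, remainder 1
2 ÷ 1 → quotient 2, remainder 0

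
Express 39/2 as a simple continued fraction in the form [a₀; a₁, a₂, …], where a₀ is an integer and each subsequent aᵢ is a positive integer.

Run the Euclidean algorithm, recording each quotient:
⌊39/2⌋ = 19, remainder 1
⌊2/1⌋ = 2, remainder 0

[19; 2]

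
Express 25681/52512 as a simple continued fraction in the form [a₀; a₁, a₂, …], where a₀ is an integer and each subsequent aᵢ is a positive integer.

[0; 2, 22, 3, 54, 2, 3]

25681 ÷ 52512 → quotient 0, remainder 25681
52512 ÷ 25681 → quotient 2, remainder 1150
25681 ÷ 1150 → quotient 22, remainder 381
1150 ÷ 381 → quotient 3, remainder 7
381 ÷ 7 → quotient 54, remainder 3
7 ÷ 3 → quotient 2, remainder 1
3 ÷ 1 → quotient 3, remainder 0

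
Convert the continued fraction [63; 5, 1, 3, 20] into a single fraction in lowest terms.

29439/466

Start with 20.
3 + 1/(20/1) = 3 + 1/20 = 61/20
1 + 1/(61/20) = 1 + 20/61 = 81/61
5 + 1/(81/61) = 5 + 61/81 = 466/81
63 + 1/(466/81) = 63 + 81/466 = 29439/466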